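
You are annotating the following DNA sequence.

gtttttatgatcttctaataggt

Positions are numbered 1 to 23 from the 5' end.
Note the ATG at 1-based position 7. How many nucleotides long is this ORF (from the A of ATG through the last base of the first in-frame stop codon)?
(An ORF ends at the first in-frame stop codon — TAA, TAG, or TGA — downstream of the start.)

12

Codons from position 7: ATG (7–9), ATC (10–12), TTC (13–15), TAA (16–18).
TAA is the first in-frame stop; ORF spans 7–18, 12 nucleotides.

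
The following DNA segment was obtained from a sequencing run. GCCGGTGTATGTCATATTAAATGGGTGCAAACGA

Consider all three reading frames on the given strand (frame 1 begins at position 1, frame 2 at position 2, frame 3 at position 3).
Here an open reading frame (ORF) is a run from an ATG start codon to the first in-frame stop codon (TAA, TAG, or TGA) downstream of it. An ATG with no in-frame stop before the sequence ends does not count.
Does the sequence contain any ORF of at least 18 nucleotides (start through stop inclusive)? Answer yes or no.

no

Frame 1: GCC GGT GTA TGT CAT ATT AAA TGG GTG CAA ACG — no ATG→stop ORF.
Frame 2: CCG GTG TAT GTC ATA TTA AAT GGG TGC AAA CGA — no ATG→stop ORF.
Frame 3: CGG TGT ATG TCA TAT TAA ATG GGT GCA AAC — ATG at 9, stop TAA at 18 → 12 nt.
Largest ORF found is 12 nucleotides < 18, so no.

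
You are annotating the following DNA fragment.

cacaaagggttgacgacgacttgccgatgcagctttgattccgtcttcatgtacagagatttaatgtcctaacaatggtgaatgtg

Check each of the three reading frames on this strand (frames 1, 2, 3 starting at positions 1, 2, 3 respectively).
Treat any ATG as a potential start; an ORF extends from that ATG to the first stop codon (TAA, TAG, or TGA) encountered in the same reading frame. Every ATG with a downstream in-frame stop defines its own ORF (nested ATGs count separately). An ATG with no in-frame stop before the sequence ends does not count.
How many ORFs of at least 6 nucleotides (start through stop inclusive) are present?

3

Frame 1: CAC AAA GGG TTG ACG ACG ACT TGC CGA TGC AGC TTT GAT TCC GTC TTC ATG TAC AGA GAT TTA ATG TCC TAA CAA TGG TGA ATG — ATG at 49, stop TAA at 70 → 24 nt; ATG at 64, stop TAA at 70 → 9 nt.
Frame 2: ACA AAG GGT TGA CGA CGA CTT GCC GAT GCA GCT TTG ATT CCG TCT TCA TGT ACA GAG ATT TAA TGT CCT AAC AAT GGT GAA TGT — no ATG→stop ORF.
Frame 3: CAA AGG GTT GAC GAC GAC TTG CCG ATG CAG CTT TGA TTC CGT CTT CAT GTA CAG AGA TTT AAT GTC CTA ACA ATG GTG AAT GTG — ATG at 27, stop TGA at 36 → 12 nt.
ORFs ≥ 6 nucleotides: frame 1 49–72 (24 nucleotides), frame 1 64–72 (9 nucleotides), frame 3 27–38 (12 nucleotides). Count = 3.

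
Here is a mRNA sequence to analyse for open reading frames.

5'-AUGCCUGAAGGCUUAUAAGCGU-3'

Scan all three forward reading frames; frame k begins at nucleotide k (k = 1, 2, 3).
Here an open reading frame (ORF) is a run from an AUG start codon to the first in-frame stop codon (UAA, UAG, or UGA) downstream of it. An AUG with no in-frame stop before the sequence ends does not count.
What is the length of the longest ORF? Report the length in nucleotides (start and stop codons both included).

18

Frame 1: AUG CCU GAA GGC UUA UAA GCG — AUG at 1, stop UAA at 16 → 18 nt.
Frame 2: UGC CUG AAG GCU UAU AAG CGU — no AUG→stop ORF.
Frame 3: GCC UGA AGG CUU AUA AGC — no AUG→stop ORF.
Longest: frame 1, positions 1–18, 18 nt = 6 codons = 5 aa. → 18 nucleotides.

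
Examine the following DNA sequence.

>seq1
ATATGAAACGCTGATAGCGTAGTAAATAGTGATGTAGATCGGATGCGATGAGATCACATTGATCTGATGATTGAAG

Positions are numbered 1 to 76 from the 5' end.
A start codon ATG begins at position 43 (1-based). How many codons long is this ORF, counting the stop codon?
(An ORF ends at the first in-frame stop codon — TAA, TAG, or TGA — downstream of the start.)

Codons from position 43: ATG (43–45), CGA (46–48), TGA (49–51).
TGA is the first in-frame stop; that's 3 codons including the stop.

3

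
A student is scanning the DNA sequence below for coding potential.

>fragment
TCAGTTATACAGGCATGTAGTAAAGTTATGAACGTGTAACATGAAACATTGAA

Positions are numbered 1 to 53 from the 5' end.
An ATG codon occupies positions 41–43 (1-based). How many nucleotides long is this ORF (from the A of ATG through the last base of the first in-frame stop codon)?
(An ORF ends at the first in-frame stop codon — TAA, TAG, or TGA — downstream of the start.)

12

Codons from position 41: ATG (41–43), AAA (44–46), CAT (47–49), TGA (50–52).
TGA is the first in-frame stop; ORF spans 41–52, 12 nucleotides.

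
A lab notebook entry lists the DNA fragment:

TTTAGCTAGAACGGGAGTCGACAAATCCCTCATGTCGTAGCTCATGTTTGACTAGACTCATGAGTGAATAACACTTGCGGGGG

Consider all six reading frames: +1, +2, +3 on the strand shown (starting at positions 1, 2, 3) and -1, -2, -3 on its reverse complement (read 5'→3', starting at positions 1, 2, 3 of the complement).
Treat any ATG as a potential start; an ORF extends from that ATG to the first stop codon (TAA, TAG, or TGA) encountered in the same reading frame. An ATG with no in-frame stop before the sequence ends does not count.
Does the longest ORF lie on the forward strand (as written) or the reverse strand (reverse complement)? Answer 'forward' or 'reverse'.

Reverse complement (5'→3'): CCCCCGCAAGTGTTATTCACTCATGAGTCTAGTCAAACATGAGCTACGACATGAGGGATTTGTCGACTCCCGTTCTAGCTAAA
Frame +1: TTT AGC TAG AAC GGG AGT CGA CAA ATC CCT CAT GTC GTA GCT CAT GTT TGA CTA GAC TCA TGA GTG AAT AAC ACT TGC GGG — no ATG→stop ORF.
Frame +2: TTA GCT AGA ACG GGA GTC GAC AAA TCC CTC ATG TCG TAG CTC ATG TTT GAC TAG ACT CAT GAG TGA ATA ACA CTT GCG GGG — ATG at 32, stop TAG at 38 → 9 nt; ATG at 44, stop TAG at 53 → 12 nt.
Frame +3: TAG CTA GAA CGG GAG TCG ACA AAT CCC TCA TGT CGT AGC TCA TGT TTG ACT AGA CTC ATG AGT GAA TAA CAC TTG CGG GGG — ATG at 60, stop TAA at 69 → 12 nt.
Frame -1: CCC CCG CAA GTG TTA TTC ACT CAT GAG TCT AGT CAA ACA TGA GCT ACG ACA TGA GGG ATT TGT CGA CTC CCG TTC TAG CTA — no ATG→stop ORF.
Frame -2: CCC CGC AAG TGT TAT TCA CTC ATG AGT CTA GTC AAA CAT GAG CTA CGA CAT GAG GGA TTT GTC GAC TCC CGT TCT AGC TAA — ATG at 23, stop TAA at 80 → 60 nt.
Frame -3: CCC GCA AGT GTT ATT CAC TCA TGA GTC TAG TCA AAC ATG AGC TAC GAC ATG AGG GAT TTG TCG ACT CCC GTT CTA GCT AAA — no ATG→stop ORF.
Forward-strand max 12 nt; reverse-strand max 60 nt. The reverse strand has the longer ORF.

reverse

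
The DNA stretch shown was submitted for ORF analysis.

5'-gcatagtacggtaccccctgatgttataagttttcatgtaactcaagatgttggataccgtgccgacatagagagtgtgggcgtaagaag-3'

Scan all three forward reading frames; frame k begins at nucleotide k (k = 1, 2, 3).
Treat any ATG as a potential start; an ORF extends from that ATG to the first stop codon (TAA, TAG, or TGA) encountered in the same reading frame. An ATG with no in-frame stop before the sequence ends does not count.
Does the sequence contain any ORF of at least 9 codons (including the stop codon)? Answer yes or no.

Frame 1: GCA TAG TAC GGT ACC CCC TGA TGT TAT AAG TTT TCA TGT AAC TCA AGA TGT TGG ATA CCG TGC CGA CAT AGA GAG TGT GGG CGT AAG AAG — no ATG→stop ORF.
Frame 2: CAT AGT ACG GTA CCC CCT GAT GTT ATA AGT TTT CAT GTA ACT CAA GAT GTT GGA TAC CGT GCC GAC ATA GAG AGT GTG GGC GTA AGA — no ATG→stop ORF.
Frame 3: ATA GTA CGG TAC CCC CTG ATG TTA TAA GTT TTC ATG TAA CTC AAG ATG TTG GAT ACC GTG CCG ACA TAG AGA GTG TGG GCG TAA GAA — ATG at 21, stop TAA at 27 → 9 nt; ATG at 36, stop TAA at 39 → 6 nt; ATG at 48, stop TAG at 69 → 24 nt.
Largest ORF found is 8 codons < 9, so no.

no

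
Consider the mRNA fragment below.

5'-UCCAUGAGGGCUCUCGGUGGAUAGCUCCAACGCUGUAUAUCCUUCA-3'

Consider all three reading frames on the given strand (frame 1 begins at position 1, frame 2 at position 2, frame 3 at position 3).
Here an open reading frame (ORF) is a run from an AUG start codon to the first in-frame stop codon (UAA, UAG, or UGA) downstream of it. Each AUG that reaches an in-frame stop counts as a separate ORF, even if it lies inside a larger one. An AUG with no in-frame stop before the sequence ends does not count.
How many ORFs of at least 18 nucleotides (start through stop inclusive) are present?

Frame 1: UCC AUG AGG GCU CUC GGU GGA UAG CUC CAA CGC UGU AUA UCC UUC — AUG at 4, stop UAG at 22 → 21 nt.
Frame 2: CCA UGA GGG CUC UCG GUG GAU AGC UCC AAC GCU GUA UAU CCU UCA — no AUG→stop ORF.
Frame 3: CAU GAG GGC UCU CGG UGG AUA GCU CCA ACG CUG UAU AUC CUU — no AUG→stop ORF.
ORFs ≥ 18 nucleotides: frame 1 4–24 (21 nucleotides). Count = 1.

1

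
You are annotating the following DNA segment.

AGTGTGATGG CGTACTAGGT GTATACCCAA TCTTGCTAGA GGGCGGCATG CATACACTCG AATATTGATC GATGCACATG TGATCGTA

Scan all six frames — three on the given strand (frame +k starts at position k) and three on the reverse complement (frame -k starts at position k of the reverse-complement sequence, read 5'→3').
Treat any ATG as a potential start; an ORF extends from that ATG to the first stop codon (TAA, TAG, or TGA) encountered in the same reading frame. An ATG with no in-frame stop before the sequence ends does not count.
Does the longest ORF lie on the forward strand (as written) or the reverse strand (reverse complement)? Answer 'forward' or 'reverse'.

Reverse complement (5'→3'): TACGATCACATGTGCATCGATCAATATTCGAGTGTATGCATGCCGCCCTCTAGCAAGATTGGGTATACACCTAGTACGCCATCACACT
Frame +1: AGT GTG ATG GCG TAC TAG GTG TAT ACC CAA TCT TGC TAG AGG GCG GCA TGC ATA CAC TCG AAT ATT GAT CGA TGC ACA TGT GAT CGT — ATG at 7, stop TAG at 16 → 12 nt.
Frame +2: GTG TGA TGG CGT ACT AGG TGT ATA CCC AAT CTT GCT AGA GGG CGG CAT GCA TAC ACT CGA ATA TTG ATC GAT GCA CAT GTG ATC GTA — no ATG→stop ORF.
Frame +3: TGT GAT GGC GTA CTA GGT GTA TAC CCA ATC TTG CTA GAG GGC GGC ATG CAT ACA CTC GAA TAT TGA TCG ATG CAC ATG TGA TCG — ATG at 48, stop TGA at 66 → 21 nt; ATG at 72, stop TGA at 81 → 12 nt; ATG at 78, stop TGA at 81 → 6 nt.
Frame -1: TAC GAT CAC ATG TGC ATC GAT CAA TAT TCG AGT GTA TGC ATG CCG CCC TCT AGC AAG ATT GGG TAT ACA CCT AGT ACG CCA TCA CAC — no ATG→stop ORF.
Frame -2: ACG ATC ACA TGT GCA TCG ATC AAT ATT CGA GTG TAT GCA TGC CGC CCT CTA GCA AGA TTG GGT ATA CAC CTA GTA CGC CAT CAC ACT — no ATG→stop ORF.
Frame -3: CGA TCA CAT GTG CAT CGA TCA ATA TTC GAG TGT ATG CAT GCC GCC CTC TAG CAA GAT TGG GTA TAC ACC TAG TAC GCC ATC ACA — ATG at 36, stop TAG at 51 → 18 nt.
Forward-strand max 21 nt; reverse-strand max 18 nt. The forward strand has the longer ORF.

forward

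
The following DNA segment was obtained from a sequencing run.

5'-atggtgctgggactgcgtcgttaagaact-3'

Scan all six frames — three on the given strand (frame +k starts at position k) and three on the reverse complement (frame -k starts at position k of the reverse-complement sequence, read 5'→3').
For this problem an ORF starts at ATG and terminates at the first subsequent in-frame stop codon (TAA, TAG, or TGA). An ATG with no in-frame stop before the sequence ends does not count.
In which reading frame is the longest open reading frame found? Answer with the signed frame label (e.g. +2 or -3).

Reverse complement (5'→3'): AGTTCTTAACGACGCAGTCCCAGCACCAT
Frame +1: ATG GTG CTG GGA CTG CGT CGT TAA GAA — ATG at 1, stop TAA at 22 → 24 nt.
Frame +2: TGG TGC TGG GAC TGC GTC GTT AAG AAC — no ATG→stop ORF.
Frame +3: GGT GCT GGG ACT GCG TCG TTA AGA ACT — no ATG→stop ORF.
Frame -1: AGT TCT TAA CGA CGC AGT CCC AGC ACC — no ATG→stop ORF.
Frame -2: GTT CTT AAC GAC GCA GTC CCA GCA CCA — no ATG→stop ORF.
Frame -3: TTC TTA ACG ACG CAG TCC CAG CAC CAT — no ATG→stop ORF.
Longest ORF is 24 nt in frame +1 (positions 1–24).

+1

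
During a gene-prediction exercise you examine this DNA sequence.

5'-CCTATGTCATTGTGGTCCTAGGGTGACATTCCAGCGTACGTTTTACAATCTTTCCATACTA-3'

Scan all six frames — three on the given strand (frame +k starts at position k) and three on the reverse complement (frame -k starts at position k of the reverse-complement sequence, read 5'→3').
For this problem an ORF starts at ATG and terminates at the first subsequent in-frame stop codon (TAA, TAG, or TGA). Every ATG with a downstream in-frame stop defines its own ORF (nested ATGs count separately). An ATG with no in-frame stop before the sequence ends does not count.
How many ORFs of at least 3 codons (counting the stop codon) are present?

Reverse complement (5'→3'): TAGTATGGAAAGATTGTAAAACGTACGCTGGAATGTCACCCTAGGACCACAATGACATAGG
Frame +1: CCT ATG TCA TTG TGG TCC TAG GGT GAC ATT CCA GCG TAC GTT TTA CAA TCT TTC CAT ACT — ATG at 4, stop TAG at 19 → 18 nt.
Frame +2: CTA TGT CAT TGT GGT CCT AGG GTG ACA TTC CAG CGT ACG TTT TAC AAT CTT TCC ATA CTA — no ATG→stop ORF.
Frame +3: TAT GTC ATT GTG GTC CTA GGG TGA CAT TCC AGC GTA CGT TTT ACA ATC TTT CCA TAC — no ATG→stop ORF.
Frame -1: TAG TAT GGA AAG ATT GTA AAA CGT ACG CTG GAA TGT CAC CCT AGG ACC ACA ATG ACA TAG — ATG at 52, stop TAG at 58 → 9 nt.
Frame -2: AGT ATG GAA AGA TTG TAA AAC GTA CGC TGG AAT GTC ACC CTA GGA CCA CAA TGA CAT AGG — ATG at 5, stop TAA at 17 → 15 nt.
Frame -3: GTA TGG AAA GAT TGT AAA ACG TAC GCT GGA ATG TCA CCC TAG GAC CAC AAT GAC ATA — ATG at 33, stop TAG at 42 → 12 nt.
ORFs ≥ 3 codons: frame +1 4–21 (6 codons), frame -1 52–60 (3 codons), frame -2 5–19 (5 codons), frame -3 33–44 (4 codons). Count = 4.

4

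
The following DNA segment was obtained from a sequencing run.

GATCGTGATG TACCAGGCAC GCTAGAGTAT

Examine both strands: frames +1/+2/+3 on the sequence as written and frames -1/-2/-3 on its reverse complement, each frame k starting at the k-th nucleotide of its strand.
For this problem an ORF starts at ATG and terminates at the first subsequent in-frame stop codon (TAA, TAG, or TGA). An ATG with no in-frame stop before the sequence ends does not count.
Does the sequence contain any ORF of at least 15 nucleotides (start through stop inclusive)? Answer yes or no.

yes

Reverse complement (5'→3'): ATACTCTAGCGTGCCTGGTACATCACGATC
Frame +1: GAT CGT GAT GTA CCA GGC ACG CTA GAG TAT — no ATG→stop ORF.
Frame +2: ATC GTG ATG TAC CAG GCA CGC TAG AGT — ATG at 8, stop TAG at 23 → 18 nt.
Frame +3: TCG TGA TGT ACC AGG CAC GCT AGA GTA — no ATG→stop ORF.
Frame -1: ATA CTC TAG CGT GCC TGG TAC ATC ACG ATC — no ATG→stop ORF.
Frame -2: TAC TCT AGC GTG CCT GGT ACA TCA CGA — no ATG→stop ORF.
Frame -3: ACT CTA GCG TGC CTG GTA CAT CAC GAT — no ATG→stop ORF.
Frame +2 has an ORF of 18 nucleotides (positions 8–25) ≥ 15, so yes.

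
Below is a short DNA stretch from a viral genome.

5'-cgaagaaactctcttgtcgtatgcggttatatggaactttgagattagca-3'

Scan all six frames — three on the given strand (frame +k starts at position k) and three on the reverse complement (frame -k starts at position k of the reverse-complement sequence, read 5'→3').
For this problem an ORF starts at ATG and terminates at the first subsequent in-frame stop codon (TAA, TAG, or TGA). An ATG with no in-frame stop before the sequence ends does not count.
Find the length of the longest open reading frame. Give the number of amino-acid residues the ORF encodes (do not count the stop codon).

Reverse complement (5'→3'): TGCTAATCTCAAAGTTCCATATAACCGCATACGACAAGAGAGTTTCTTCG
Frame +1: CGA AGA AAC TCT CTT GTC GTA TGC GGT TAT ATG GAA CTT TGA GAT TAG — ATG at 31, stop TGA at 40 → 12 nt.
Frame +2: GAA GAA ACT CTC TTG TCG TAT GCG GTT ATA TGG AAC TTT GAG ATT AGC — no ATG→stop ORF.
Frame +3: AAG AAA CTC TCT TGT CGT ATG CGG TTA TAT GGA ACT TTG AGA TTA GCA — no ATG→stop ORF.
Frame -1: TGC TAA TCT CAA AGT TCC ATA TAA CCG CAT ACG ACA AGA GAG TTT CTT — no ATG→stop ORF.
Frame -2: GCT AAT CTC AAA GTT CCA TAT AAC CGC ATA CGA CAA GAG AGT TTC TTC — no ATG→stop ORF.
Frame -3: CTA ATC TCA AAG TTC CAT ATA ACC GCA TAC GAC AAG AGA GTT TCT TCG — no ATG→stop ORF.
Longest: frame +1, positions 31–42, 12 nt = 4 codons = 3 aa. → 3 amino acids.

3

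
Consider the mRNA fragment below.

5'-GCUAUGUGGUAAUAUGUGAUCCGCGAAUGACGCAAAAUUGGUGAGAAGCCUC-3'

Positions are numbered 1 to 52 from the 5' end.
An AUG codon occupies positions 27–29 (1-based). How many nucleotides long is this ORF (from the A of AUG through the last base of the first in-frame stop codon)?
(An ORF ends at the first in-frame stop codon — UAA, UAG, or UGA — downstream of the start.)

Codons from position 27: AUG (27–29), ACG (30–32), CAA (33–35), AAU (36–38), UGG (39–41), UGA (42–44).
UGA is the first in-frame stop; ORF spans 27–44, 18 nucleotides.

18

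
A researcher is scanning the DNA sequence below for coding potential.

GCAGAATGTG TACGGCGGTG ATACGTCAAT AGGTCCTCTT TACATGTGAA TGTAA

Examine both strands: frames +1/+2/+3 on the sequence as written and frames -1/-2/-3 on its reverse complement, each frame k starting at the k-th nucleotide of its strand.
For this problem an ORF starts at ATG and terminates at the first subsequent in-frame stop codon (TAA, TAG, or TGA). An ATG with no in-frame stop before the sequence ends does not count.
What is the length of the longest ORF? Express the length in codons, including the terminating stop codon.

Reverse complement (5'→3'): TTACATTCACATGTAAAGAGGACCTATTGACGTATCACCGCCGTACACATTCTGC
Frame +1: GCA GAA TGT GTA CGG CGG TGA TAC GTC AAT AGG TCC TCT TTA CAT GTG AAT GTA — no ATG→stop ORF.
Frame +2: CAG AAT GTG TAC GGC GGT GAT ACG TCA ATA GGT CCT CTT TAC ATG TGA ATG TAA — ATG at 44, stop TGA at 47 → 6 nt; ATG at 50, stop TAA at 53 → 6 nt.
Frame +3: AGA ATG TGT ACG GCG GTG ATA CGT CAA TAG GTC CTC TTT ACA TGT GAA TGT — ATG at 6, stop TAG at 30 → 27 nt.
Frame -1: TTA CAT TCA CAT GTA AAG AGG ACC TAT TGA CGT ATC ACC GCC GTA CAC ATT CTG — no ATG→stop ORF.
Frame -2: TAC ATT CAC ATG TAA AGA GGA CCT ATT GAC GTA TCA CCG CCG TAC ACA TTC TGC — ATG at 11, stop TAA at 14 → 6 nt.
Frame -3: ACA TTC ACA TGT AAA GAG GAC CTA TTG ACG TAT CAC CGC CGT ACA CAT TCT — no ATG→stop ORF.
Longest: frame +3, positions 6–32, 27 nt = 9 codons = 8 aa. → 9 codons.

9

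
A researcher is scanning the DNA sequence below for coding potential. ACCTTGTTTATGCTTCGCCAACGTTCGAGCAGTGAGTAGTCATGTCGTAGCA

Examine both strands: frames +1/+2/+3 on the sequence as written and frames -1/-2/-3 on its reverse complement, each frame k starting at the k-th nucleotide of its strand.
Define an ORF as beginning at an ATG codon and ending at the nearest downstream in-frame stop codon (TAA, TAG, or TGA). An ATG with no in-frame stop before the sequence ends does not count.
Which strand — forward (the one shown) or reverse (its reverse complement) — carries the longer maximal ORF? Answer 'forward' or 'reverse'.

reverse

Reverse complement (5'→3'): TGCTACGACATGACTACTCACTGCTCGAACGTTGGCGAAGCATAAACAAGGT
Frame +1: ACC TTG TTT ATG CTT CGC CAA CGT TCG AGC AGT GAG TAG TCA TGT CGT AGC — ATG at 10, stop TAG at 37 → 30 nt.
Frame +2: CCT TGT TTA TGC TTC GCC AAC GTT CGA GCA GTG AGT AGT CAT GTC GTA GCA — no ATG→stop ORF.
Frame +3: CTT GTT TAT GCT TCG CCA ACG TTC GAG CAG TGA GTA GTC ATG TCG TAG — ATG at 42, stop TAG at 48 → 9 nt.
Frame -1: TGC TAC GAC ATG ACT ACT CAC TGC TCG AAC GTT GGC GAA GCA TAA ACA AGG — ATG at 10, stop TAA at 43 → 36 nt.
Frame -2: GCT ACG ACA TGA CTA CTC ACT GCT CGA ACG TTG GCG AAG CAT AAA CAA GGT — no ATG→stop ORF.
Frame -3: CTA CGA CAT GAC TAC TCA CTG CTC GAA CGT TGG CGA AGC ATA AAC AAG — no ATG→stop ORF.
Forward-strand max 30 nt; reverse-strand max 36 nt. The reverse strand has the longer ORF.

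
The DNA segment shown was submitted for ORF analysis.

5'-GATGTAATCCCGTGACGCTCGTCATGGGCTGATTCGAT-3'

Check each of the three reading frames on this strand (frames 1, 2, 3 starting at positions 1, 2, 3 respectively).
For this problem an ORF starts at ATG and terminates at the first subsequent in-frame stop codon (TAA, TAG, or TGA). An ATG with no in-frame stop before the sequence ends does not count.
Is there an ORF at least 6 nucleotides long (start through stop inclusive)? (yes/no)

Frame 1: GAT GTA ATC CCG TGA CGC TCG TCA TGG GCT GAT TCG — no ATG→stop ORF.
Frame 2: ATG TAA TCC CGT GAC GCT CGT CAT GGG CTG ATT CGA — ATG at 2, stop TAA at 5 → 6 nt.
Frame 3: TGT AAT CCC GTG ACG CTC GTC ATG GGC TGA TTC GAT — ATG at 24, stop TGA at 30 → 9 nt.
Frame 2 has an ORF of 6 nucleotides (positions 2–7) ≥ 6, so yes.

yes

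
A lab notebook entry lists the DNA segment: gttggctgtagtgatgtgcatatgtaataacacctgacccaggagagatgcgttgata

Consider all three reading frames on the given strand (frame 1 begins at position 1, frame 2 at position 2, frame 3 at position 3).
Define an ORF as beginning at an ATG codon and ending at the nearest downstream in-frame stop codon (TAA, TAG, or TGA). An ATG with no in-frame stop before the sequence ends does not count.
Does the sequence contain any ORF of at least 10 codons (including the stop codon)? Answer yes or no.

no

Frame 1: GTT GGC TGT AGT GAT GTG CAT ATG TAA TAA CAC CTG ACC CAG GAG AGA TGC GTT GAT — ATG at 22, stop TAA at 25 → 6 nt.
Frame 2: TTG GCT GTA GTG ATG TGC ATA TGT AAT AAC ACC TGA CCC AGG AGA GAT GCG TTG ATA — ATG at 14, stop TGA at 35 → 24 nt.
Frame 3: TGG CTG TAG TGA TGT GCA TAT GTA ATA ACA CCT GAC CCA GGA GAG ATG CGT TGA — ATG at 48, stop TGA at 54 → 9 nt.
Largest ORF found is 8 codons < 10, so no.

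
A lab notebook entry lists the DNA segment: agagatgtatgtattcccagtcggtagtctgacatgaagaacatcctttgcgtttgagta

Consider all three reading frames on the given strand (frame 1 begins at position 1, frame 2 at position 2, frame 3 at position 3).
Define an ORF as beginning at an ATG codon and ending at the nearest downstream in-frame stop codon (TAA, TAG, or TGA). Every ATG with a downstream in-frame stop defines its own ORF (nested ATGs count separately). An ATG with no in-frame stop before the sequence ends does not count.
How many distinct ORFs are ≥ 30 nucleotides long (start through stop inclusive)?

Frame 1: AGA GAT GTA TGT ATT CCC AGT CGG TAG TCT GAC ATG AAG AAC ATC CTT TGC GTT TGA GTA — ATG at 34, stop TGA at 55 → 24 nt.
Frame 2: GAG ATG TAT GTA TTC CCA GTC GGT AGT CTG ACA TGA AGA ACA TCC TTT GCG TTT GAG — ATG at 5, stop TGA at 35 → 33 nt.
Frame 3: AGA TGT ATG TAT TCC CAG TCG GTA GTC TGA CAT GAA GAA CAT CCT TTG CGT TTG AGT — ATG at 9, stop TGA at 30 → 24 nt.
ORFs ≥ 30 nucleotides: frame 2 5–37 (33 nucleotides). Count = 1.

1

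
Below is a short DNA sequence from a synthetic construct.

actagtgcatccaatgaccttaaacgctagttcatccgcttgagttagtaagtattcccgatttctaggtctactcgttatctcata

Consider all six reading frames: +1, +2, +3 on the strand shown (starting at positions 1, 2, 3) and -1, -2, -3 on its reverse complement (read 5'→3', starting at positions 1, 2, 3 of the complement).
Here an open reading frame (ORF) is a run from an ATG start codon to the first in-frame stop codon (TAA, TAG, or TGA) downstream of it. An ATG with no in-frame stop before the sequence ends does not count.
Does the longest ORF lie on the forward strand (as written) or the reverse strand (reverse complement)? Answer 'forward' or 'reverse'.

forward

Reverse complement (5'→3'): TATGAGATAACGAGTAGACCTAGAAATCGGGAATACTTACTAACTCAAGCGGATGAACTAGCGTTTAAGGTCATTGGATGCACTAGT
Frame +1: ACT AGT GCA TCC AAT GAC CTT AAA CGC TAG TTC ATC CGC TTG AGT TAG TAA GTA TTC CCG ATT TCT AGG TCT ACT CGT TAT CTC ATA — no ATG→stop ORF.
Frame +2: CTA GTG CAT CCA ATG ACC TTA AAC GCT AGT TCA TCC GCT TGA GTT AGT AAG TAT TCC CGA TTT CTA GGT CTA CTC GTT ATC TCA — ATG at 14, stop TGA at 41 → 30 nt.
Frame +3: TAG TGC ATC CAA TGA CCT TAA ACG CTA GTT CAT CCG CTT GAG TTA GTA AGT ATT CCC GAT TTC TAG GTC TAC TCG TTA TCT CAT — no ATG→stop ORF.
Frame -1: TAT GAG ATA ACG AGT AGA CCT AGA AAT CGG GAA TAC TTA CTA ACT CAA GCG GAT GAA CTA GCG TTT AAG GTC ATT GGA TGC ACT AGT — no ATG→stop ORF.
Frame -2: ATG AGA TAA CGA GTA GAC CTA GAA ATC GGG AAT ACT TAC TAA CTC AAG CGG ATG AAC TAG CGT TTA AGG TCA TTG GAT GCA CTA — ATG at 2, stop TAA at 8 → 9 nt; ATG at 53, stop TAG at 59 → 9 nt.
Frame -3: TGA GAT AAC GAG TAG ACC TAG AAA TCG GGA ATA CTT ACT AAC TCA AGC GGA TGA ACT AGC GTT TAA GGT CAT TGG ATG CAC TAG — ATG at 78, stop TAG at 84 → 9 nt.
Forward-strand max 30 nt; reverse-strand max 9 nt. The forward strand has the longer ORF.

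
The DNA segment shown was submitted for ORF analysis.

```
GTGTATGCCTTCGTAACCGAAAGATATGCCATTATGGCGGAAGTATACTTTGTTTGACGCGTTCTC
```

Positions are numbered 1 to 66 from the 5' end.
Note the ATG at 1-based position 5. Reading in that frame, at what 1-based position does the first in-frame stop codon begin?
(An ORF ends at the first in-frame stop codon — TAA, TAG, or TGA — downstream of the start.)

Codons from position 5: ATG (5–7), CCT (8–10), TCG (11–13), TAA (14–16).
TAA is a stop codon; it begins at position 14.

14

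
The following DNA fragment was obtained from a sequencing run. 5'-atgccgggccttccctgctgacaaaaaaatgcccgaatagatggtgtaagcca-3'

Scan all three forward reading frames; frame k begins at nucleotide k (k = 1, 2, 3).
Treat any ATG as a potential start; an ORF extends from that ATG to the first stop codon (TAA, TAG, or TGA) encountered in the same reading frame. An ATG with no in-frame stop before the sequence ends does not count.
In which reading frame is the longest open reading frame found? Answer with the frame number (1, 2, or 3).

Frame 1: ATG CCG GGC CTT CCC TGC TGA CAA AAA AAT GCC CGA ATA GAT GGT GTA AGC — ATG at 1, stop TGA at 19 → 21 nt.
Frame 2: TGC CGG GCC TTC CCT GCT GAC AAA AAA ATG CCC GAA TAG ATG GTG TAA GCC — ATG at 29, stop TAG at 38 → 12 nt; ATG at 41, stop TAA at 47 → 9 nt.
Frame 3: GCC GGG CCT TCC CTG CTG ACA AAA AAA TGC CCG AAT AGA TGG TGT AAG CCA — no ATG→stop ORF.
Longest ORF is 21 nt in frame 1 (positions 1–21).

1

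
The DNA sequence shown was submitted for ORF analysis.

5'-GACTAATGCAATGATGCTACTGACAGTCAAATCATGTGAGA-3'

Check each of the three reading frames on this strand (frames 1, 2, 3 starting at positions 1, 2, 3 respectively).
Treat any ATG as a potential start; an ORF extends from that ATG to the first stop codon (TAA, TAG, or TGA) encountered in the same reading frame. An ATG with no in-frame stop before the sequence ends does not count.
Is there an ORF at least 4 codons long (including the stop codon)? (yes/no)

no

Frame 1: GAC TAA TGC AAT GAT GCT ACT GAC AGT CAA ATC ATG TGA — ATG at 34, stop TGA at 37 → 6 nt.
Frame 2: ACT AAT GCA ATG ATG CTA CTG ACA GTC AAA TCA TGT GAG — no ATG→stop ORF.
Frame 3: CTA ATG CAA TGA TGC TAC TGA CAG TCA AAT CAT GTG AGA — ATG at 6, stop TGA at 12 → 9 nt.
Largest ORF found is 3 codons < 4, so no.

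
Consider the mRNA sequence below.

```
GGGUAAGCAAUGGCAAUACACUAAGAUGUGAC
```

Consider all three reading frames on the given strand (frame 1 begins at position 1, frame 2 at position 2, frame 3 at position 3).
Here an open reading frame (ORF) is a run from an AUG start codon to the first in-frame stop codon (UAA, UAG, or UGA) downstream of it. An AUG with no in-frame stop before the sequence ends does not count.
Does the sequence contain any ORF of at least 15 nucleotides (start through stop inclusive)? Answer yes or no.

yes

Frame 1: GGG UAA GCA AUG GCA AUA CAC UAA GAU GUG — AUG at 10, stop UAA at 22 → 15 nt.
Frame 2: GGU AAG CAA UGG CAA UAC ACU AAG AUG UGA — AUG at 26, stop UGA at 29 → 6 nt.
Frame 3: GUA AGC AAU GGC AAU ACA CUA AGA UGU GAC — no AUG→stop ORF.
Frame 1 has an ORF of 15 nucleotides (positions 10–24) ≥ 15, so yes.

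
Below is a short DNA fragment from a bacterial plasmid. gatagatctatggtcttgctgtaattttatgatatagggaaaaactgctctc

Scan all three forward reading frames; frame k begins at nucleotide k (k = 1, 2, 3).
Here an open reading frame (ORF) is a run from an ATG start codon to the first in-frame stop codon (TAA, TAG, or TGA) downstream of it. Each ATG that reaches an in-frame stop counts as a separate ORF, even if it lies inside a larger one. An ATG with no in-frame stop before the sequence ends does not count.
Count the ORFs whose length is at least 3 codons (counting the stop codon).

2

Frame 1: GAT AGA TCT ATG GTC TTG CTG TAA TTT TAT GAT ATA GGG AAA AAC TGC TCT — ATG at 10, stop TAA at 22 → 15 nt.
Frame 2: ATA GAT CTA TGG TCT TGC TGT AAT TTT ATG ATA TAG GGA AAA ACT GCT CTC — ATG at 29, stop TAG at 35 → 9 nt.
Frame 3: TAG ATC TAT GGT CTT GCT GTA ATT TTA TGA TAT AGG GAA AAA CTG CTC — no ATG→stop ORF.
ORFs ≥ 3 codons: frame 1 10–24 (5 codons), frame 2 29–37 (3 codons). Count = 2.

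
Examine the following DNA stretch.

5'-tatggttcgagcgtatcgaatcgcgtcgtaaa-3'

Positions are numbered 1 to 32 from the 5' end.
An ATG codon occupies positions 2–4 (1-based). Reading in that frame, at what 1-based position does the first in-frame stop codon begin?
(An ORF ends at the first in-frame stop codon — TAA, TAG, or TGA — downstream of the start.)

Codons from position 2: ATG (2–4), GTT (5–7), CGA (8–10), GCG (11–13), TAT (14–16), CGA (17–19), ATC (20–22), GCG (23–25), TCG (26–28), TAA (29–31).
TAA is a stop codon; it begins at position 29.

29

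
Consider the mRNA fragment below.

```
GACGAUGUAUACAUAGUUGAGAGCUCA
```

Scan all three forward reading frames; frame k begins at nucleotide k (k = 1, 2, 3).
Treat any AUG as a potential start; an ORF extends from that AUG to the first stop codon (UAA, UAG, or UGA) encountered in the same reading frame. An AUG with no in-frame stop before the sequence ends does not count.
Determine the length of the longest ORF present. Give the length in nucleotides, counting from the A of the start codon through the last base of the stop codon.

Frame 1: GAC GAU GUA UAC AUA GUU GAG AGC UCA — no AUG→stop ORF.
Frame 2: ACG AUG UAU ACA UAG UUG AGA GCU — AUG at 5, stop UAG at 14 → 12 nt.
Frame 3: CGA UGU AUA CAU AGU UGA GAG CUC — no AUG→stop ORF.
Longest: frame 2, positions 5–16, 12 nt = 4 codons = 3 aa. → 12 nucleotides.

12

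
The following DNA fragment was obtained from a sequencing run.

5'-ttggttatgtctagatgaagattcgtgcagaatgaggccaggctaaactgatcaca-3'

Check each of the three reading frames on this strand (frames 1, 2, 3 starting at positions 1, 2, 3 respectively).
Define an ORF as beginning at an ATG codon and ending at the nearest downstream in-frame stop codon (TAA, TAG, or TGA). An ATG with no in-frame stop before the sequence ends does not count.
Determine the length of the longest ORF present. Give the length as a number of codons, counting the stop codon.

Frame 1: TTG GTT ATG TCT AGA TGA AGA TTC GTG CAG AAT GAG GCC AGG CTA AAC TGA TCA — ATG at 7, stop TGA at 16 → 12 nt.
Frame 2: TGG TTA TGT CTA GAT GAA GAT TCG TGC AGA ATG AGG CCA GGC TAA ACT GAT CAC — ATG at 32, stop TAA at 44 → 15 nt.
Frame 3: GGT TAT GTC TAG ATG AAG ATT CGT GCA GAA TGA GGC CAG GCT AAA CTG ATC ACA — ATG at 15, stop TGA at 33 → 21 nt.
Longest: frame 3, positions 15–35, 21 nt = 7 codons = 6 aa. → 7 codons.

7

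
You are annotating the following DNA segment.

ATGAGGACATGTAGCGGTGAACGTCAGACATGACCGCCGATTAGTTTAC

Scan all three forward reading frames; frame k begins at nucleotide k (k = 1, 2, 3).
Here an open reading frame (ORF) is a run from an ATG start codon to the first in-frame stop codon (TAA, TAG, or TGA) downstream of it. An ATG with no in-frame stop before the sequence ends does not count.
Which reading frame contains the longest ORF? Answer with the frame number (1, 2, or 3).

Frame 1: ATG AGG ACA TGT AGC GGT GAA CGT CAG ACA TGA CCG CCG ATT AGT TTA — ATG at 1, stop TGA at 31 → 33 nt.
Frame 2: TGA GGA CAT GTA GCG GTG AAC GTC AGA CAT GAC CGC CGA TTA GTT TAC — no ATG→stop ORF.
Frame 3: GAG GAC ATG TAG CGG TGA ACG TCA GAC ATG ACC GCC GAT TAG TTT — ATG at 9, stop TAG at 12 → 6 nt; ATG at 30, stop TAG at 42 → 15 nt.
Longest ORF is 33 nt in frame 1 (positions 1–33).

1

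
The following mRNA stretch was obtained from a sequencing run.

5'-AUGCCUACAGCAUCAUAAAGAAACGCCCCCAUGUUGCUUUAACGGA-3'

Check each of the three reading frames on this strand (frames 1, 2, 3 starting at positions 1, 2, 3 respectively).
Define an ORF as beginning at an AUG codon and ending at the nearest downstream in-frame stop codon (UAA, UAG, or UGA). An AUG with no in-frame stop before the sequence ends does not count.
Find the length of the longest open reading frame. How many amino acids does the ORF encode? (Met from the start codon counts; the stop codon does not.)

5

Frame 1: AUG CCU ACA GCA UCA UAA AGA AAC GCC CCC AUG UUG CUU UAA CGG — AUG at 1, stop UAA at 16 → 18 nt; AUG at 31, stop UAA at 40 → 12 nt.
Frame 2: UGC CUA CAG CAU CAU AAA GAA ACG CCC CCA UGU UGC UUU AAC GGA — no AUG→stop ORF.
Frame 3: GCC UAC AGC AUC AUA AAG AAA CGC CCC CAU GUU GCU UUA ACG — no AUG→stop ORF.
Longest: frame 1, positions 1–18, 18 nt = 6 codons = 5 aa. → 5 amino acids.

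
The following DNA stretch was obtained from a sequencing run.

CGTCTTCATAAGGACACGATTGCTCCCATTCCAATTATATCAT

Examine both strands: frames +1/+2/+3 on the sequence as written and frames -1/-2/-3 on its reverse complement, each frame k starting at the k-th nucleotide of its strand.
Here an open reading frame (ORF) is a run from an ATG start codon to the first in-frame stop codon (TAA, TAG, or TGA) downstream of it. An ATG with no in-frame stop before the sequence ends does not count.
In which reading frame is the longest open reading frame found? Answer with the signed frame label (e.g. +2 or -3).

-3

Reverse complement (5'→3'): ATGATATAATTGGAATGGGAGCAATCGTGTCCTTATGAAGACG
Frame +1: CGT CTT CAT AAG GAC ACG ATT GCT CCC ATT CCA ATT ATA TCA — no ATG→stop ORF.
Frame +2: GTC TTC ATA AGG ACA CGA TTG CTC CCA TTC CAA TTA TAT CAT — no ATG→stop ORF.
Frame +3: TCT TCA TAA GGA CAC GAT TGC TCC CAT TCC AAT TAT ATC — no ATG→stop ORF.
Frame -1: ATG ATA TAA TTG GAA TGG GAG CAA TCG TGT CCT TAT GAA GAC — ATG at 1, stop TAA at 7 → 9 nt.
Frame -2: TGA TAT AAT TGG AAT GGG AGC AAT CGT GTC CTT ATG AAG ACG — no ATG→stop ORF.
Frame -3: GAT ATA ATT GGA ATG GGA GCA ATC GTG TCC TTA TGA AGA — ATG at 15, stop TGA at 36 → 24 nt.
Longest ORF is 24 nt in frame -3 (positions 15–38).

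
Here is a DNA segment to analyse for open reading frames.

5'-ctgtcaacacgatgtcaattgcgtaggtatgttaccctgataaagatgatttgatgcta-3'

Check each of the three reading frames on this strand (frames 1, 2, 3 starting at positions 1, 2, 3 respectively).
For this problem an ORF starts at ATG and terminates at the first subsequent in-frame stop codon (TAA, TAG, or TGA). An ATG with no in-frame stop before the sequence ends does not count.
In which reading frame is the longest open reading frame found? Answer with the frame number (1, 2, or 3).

Frame 1: CTG TCA ACA CGA TGT CAA TTG CGT AGG TAT GTT ACC CTG ATA AAG ATG ATT TGA TGC — ATG at 46, stop TGA at 52 → 9 nt.
Frame 2: TGT CAA CAC GAT GTC AAT TGC GTA GGT ATG TTA CCC TGA TAA AGA TGA TTT GAT GCT — ATG at 29, stop TGA at 38 → 12 nt.
Frame 3: GTC AAC ACG ATG TCA ATT GCG TAG GTA TGT TAC CCT GAT AAA GAT GAT TTG ATG CTA — ATG at 12, stop TAG at 24 → 15 nt.
Longest ORF is 15 nt in frame 3 (positions 12–26).

3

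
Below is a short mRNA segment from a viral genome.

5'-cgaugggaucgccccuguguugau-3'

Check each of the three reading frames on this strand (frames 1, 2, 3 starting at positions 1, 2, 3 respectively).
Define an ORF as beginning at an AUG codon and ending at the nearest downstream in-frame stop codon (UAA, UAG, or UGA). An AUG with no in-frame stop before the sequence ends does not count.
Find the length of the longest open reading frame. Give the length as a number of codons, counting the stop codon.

7

Frame 1: CGA UGG GAU CGC CCC UGU GUU GAU — no AUG→stop ORF.
Frame 2: GAU GGG AUC GCC CCU GUG UUG — no AUG→stop ORF.
Frame 3: AUG GGA UCG CCC CUG UGU UGA — AUG at 3, stop UGA at 21 → 21 nt.
Longest: frame 3, positions 3–23, 21 nt = 7 codons = 6 aa. → 7 codons.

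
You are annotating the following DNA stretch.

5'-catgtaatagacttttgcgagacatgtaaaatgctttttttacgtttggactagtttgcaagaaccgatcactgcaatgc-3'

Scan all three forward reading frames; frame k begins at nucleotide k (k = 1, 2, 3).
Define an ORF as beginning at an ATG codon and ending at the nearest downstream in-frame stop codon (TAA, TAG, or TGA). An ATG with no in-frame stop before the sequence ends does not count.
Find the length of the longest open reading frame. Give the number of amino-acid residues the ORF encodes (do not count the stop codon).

Frame 1: CAT GTA ATA GAC TTT TGC GAG ACA TGT AAA ATG CTT TTT TTA CGT TTG GAC TAG TTT GCA AGA ACC GAT CAC TGC AAT — ATG at 31, stop TAG at 52 → 24 nt.
Frame 2: ATG TAA TAG ACT TTT GCG AGA CAT GTA AAA TGC TTT TTT TAC GTT TGG ACT AGT TTG CAA GAA CCG ATC ACT GCA ATG — ATG at 2, stop TAA at 5 → 6 nt.
Frame 3: TGT AAT AGA CTT TTG CGA GAC ATG TAA AAT GCT TTT TTT ACG TTT GGA CTA GTT TGC AAG AAC CGA TCA CTG CAA TGC — ATG at 24, stop TAA at 27 → 6 nt.
Longest: frame 1, positions 31–54, 24 nt = 8 codons = 7 aa. → 7 amino acids.

7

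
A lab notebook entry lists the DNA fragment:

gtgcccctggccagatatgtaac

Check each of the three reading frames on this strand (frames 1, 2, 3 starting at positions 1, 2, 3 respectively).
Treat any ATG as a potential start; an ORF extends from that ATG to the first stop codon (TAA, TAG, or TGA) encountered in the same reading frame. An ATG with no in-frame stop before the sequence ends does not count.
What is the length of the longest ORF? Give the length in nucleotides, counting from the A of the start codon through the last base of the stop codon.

Frame 1: GTG CCC CTG GCC AGA TAT GTA — no ATG→stop ORF.
Frame 2: TGC CCC TGG CCA GAT ATG TAA — ATG at 17, stop TAA at 20 → 6 nt.
Frame 3: GCC CCT GGC CAG ATA TGT AAC — no ATG→stop ORF.
Longest: frame 2, positions 17–22, 6 nt = 2 codons = 1 aa. → 6 nucleotides.

6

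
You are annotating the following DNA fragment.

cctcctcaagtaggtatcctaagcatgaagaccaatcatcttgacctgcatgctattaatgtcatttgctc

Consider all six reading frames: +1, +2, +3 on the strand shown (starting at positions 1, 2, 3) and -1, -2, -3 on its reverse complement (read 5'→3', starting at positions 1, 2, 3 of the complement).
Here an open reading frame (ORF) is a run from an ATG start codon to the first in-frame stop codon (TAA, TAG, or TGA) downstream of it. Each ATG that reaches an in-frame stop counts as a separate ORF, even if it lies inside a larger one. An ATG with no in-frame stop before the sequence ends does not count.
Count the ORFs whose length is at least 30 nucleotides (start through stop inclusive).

2

Reverse complement (5'→3'): GAGCAAATGACATTAATAGCATGCAGGTCAAGATGATTGGTCTTCATGCTTAGGATACCTACTTGAGGAGG
Frame +1: CCT CCT CAA GTA GGT ATC CTA AGC ATG AAG ACC AAT CAT CTT GAC CTG CAT GCT ATT AAT GTC ATT TGC — no ATG→stop ORF.
Frame +2: CTC CTC AAG TAG GTA TCC TAA GCA TGA AGA CCA ATC ATC TTG ACC TGC ATG CTA TTA ATG TCA TTT GCT — no ATG→stop ORF.
Frame +3: TCC TCA AGT AGG TAT CCT AAG CAT GAA GAC CAA TCA TCT TGA CCT GCA TGC TAT TAA TGT CAT TTG CTC — no ATG→stop ORF.
Frame -1: GAG CAA ATG ACA TTA ATA GCA TGC AGG TCA AGA TGA TTG GTC TTC ATG CTT AGG ATA CCT ACT TGA GGA — ATG at 7, stop TGA at 34 → 30 nt; ATG at 46, stop TGA at 64 → 21 nt.
Frame -2: AGC AAA TGA CAT TAA TAG CAT GCA GGT CAA GAT GAT TGG TCT TCA TGC TTA GGA TAC CTA CTT GAG GAG — no ATG→stop ORF.
Frame -3: GCA AAT GAC ATT AAT AGC ATG CAG GTC AAG ATG ATT GGT CTT CAT GCT TAG GAT ACC TAC TTG AGG AGG — ATG at 21, stop TAG at 51 → 33 nt; ATG at 33, stop TAG at 51 → 21 nt.
ORFs ≥ 30 nucleotides: frame -1 7–36 (30 nucleotides), frame -3 21–53 (33 nucleotides). Count = 2.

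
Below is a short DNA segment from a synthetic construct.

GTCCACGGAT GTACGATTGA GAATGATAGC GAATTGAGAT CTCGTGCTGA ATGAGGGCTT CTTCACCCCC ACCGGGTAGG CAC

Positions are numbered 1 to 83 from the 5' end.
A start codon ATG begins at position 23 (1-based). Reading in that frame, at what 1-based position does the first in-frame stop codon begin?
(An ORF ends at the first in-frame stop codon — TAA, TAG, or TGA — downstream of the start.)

35

Codons from position 23: ATG (23–25), ATA (26–28), GCG (29–31), AAT (32–34), TGA (35–37).
TGA is a stop codon; it begins at position 35.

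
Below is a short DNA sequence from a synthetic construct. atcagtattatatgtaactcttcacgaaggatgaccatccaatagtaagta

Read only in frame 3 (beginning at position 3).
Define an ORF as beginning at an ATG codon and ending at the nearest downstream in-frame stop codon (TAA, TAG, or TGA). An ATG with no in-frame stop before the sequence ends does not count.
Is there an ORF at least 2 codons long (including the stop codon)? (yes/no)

Frame 3: CAG TAT TAT ATG TAA CTC TTC ACG AAG GAT GAC CAT CCA ATA GTA AGT — ATG at 12, stop TAA at 15 → 6 nt.
Frame 3 has an ORF of 2 codons (positions 12–17) ≥ 2, so yes.

yes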